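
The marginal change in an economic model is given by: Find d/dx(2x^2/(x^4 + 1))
Quotient rule: (f/g)'=(f'g - fg')/g²
f=2x^2, f'=4x
g=x^4 + 1, g'=4x^3

Answer: (4x·(x^4 + 1) - 8x^5)/(x^4 + 1)²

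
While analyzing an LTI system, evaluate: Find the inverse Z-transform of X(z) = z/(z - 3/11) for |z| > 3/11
Standard pair: z/(z-a) <-> a^n * u[n] for causal signals
With a = 3/11: x[n] = (3/11)^n * u[n]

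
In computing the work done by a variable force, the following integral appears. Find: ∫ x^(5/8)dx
Power rule: ∫ x^(5/8) dx = x^(13/8)/(13/8) + C

Answer: (8/13)·x^(13/8) + C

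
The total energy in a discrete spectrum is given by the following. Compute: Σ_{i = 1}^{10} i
Using formula: Σ i^1=n(n + 1)/2=10·11/2=55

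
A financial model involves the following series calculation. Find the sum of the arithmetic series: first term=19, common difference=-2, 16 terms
Last term: a_n = 19 + (16 - 1)·-2 = -11
Sum = n(a_1 + a_n)/2 = 16(19 + (-11))/2 = 64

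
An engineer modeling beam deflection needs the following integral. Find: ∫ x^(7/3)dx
Power rule: ∫ x^(7/3) dx=x^(10/3)/(10/3) + C

Answer: (3/10)·x^(10/3) + C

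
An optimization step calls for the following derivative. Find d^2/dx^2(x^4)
Apply power rule 2 times:
d^1: 4x^3
d^2: 12x^2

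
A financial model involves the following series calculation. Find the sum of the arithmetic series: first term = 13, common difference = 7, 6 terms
Last term: a_n = 13 + (6 - 1)·7 = 48
Sum = n(a_1 + a_n)/2 = 6(13 + 48)/2 = 183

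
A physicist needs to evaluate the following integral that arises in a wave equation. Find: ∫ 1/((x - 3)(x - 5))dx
Partial fractions: 1/((x-3)(x-5))=A/(x-3)+B/(x-5)
A=-1/2, B=1/2
∫ [-1/2· 1/(x-3)+1/2· 1/(x-5)] dx
=(1/2)[ln|x-5| - ln|x-3|]+C

Answer: (1/2)·ln|(x-5)/(x-3)|+C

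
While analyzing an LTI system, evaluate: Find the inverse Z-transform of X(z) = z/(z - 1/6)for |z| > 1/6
Standard pair: z/(z-a) <-> a^n * u[n] for causal signals
With a=1/6: x[n]=(1/6)^n * u[n]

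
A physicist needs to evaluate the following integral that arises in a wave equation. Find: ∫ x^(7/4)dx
Power rule: ∫ x^(7/4) dx = x^(11/4)/(11/4) + C

Answer: (4/11)·x^(11/4) + C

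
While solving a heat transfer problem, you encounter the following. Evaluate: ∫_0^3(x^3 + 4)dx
Step 1: Find antiderivative F(x)=(1/4)x^4 + 4x
Step 2: F(3) - F(0)=129/4 - (0)=129/4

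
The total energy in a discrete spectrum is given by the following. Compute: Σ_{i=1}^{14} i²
Using formula: Σ i^2 = n(n + 1)(2n + 1)/6 = 14·15·29/6 = 1015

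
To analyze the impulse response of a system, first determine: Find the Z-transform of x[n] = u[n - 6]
Using the time-shift property: Z{u[n-6]} = z^(-6) * z/(z-1)
= z^(-5)/(z-1)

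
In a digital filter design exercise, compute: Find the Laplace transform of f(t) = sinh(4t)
L{sinh(at)} = a/(s²-a²)
L{sinh(4t)} = 4/(s²-16)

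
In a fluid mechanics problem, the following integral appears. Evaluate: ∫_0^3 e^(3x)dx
Antiderivative: (1/3)e^(3x)
Evaluate: (1/3)(e^9 - 1)

Answer: (e^9 - 1)/3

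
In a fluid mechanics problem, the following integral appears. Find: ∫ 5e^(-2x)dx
Since d/dx[e^(-2x)] = -2e^(-2x), we get -5/2 e^(-2x)+C

Answer: (-5/2)e^(-2x)+C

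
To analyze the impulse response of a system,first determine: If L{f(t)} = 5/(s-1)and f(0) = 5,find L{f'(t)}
L{f'(t)}=s·F(s) - f(0)=5s/(s-1) - 5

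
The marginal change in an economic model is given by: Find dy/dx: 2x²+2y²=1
Differentiate: 4x+4y·(dy/dx) = 0
dy/dx = -4x/(4y) = -1·(x/y)

Answer: dy/dx = -1·(x/y)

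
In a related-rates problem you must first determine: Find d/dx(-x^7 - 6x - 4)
Power rule: d/dx(ax^n)=n·a·x^(n-1)
Term by term: -7·x^6 - 6

Answer: -7x^6 - 6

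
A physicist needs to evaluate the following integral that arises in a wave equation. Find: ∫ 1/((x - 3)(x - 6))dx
Partial fractions: 1/((x-3)(x-6))=A/(x-3) + B/(x-6)
A=-1/3, B=1/3
∫ [-1/3· 1/(x-3) + 1/3· 1/(x-6)] dx
=(1/3)[ln|x-6| - ln|x-3|] + C

Answer: (1/3)·ln|(x-6)/(x-3)| + C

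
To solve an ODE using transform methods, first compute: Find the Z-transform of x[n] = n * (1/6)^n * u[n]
Using the property Z{n * a^n * u[n]}=az/(z-a)^2
With a=1/6: X(z)=(1/6)z/(z - 1/6)^2, |z| > 1/6

Answer: (1/6)z/(z - 1/6)^2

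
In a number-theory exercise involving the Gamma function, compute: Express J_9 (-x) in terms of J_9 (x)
For integer n: J_n(-x) = (-1)^n J_n(x)
With n = 9: J_9(-x) = (-1)^9 J_9(x) = -J_9(x)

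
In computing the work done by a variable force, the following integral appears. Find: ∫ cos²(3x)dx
Using identity cos²(u) = (1+cos(2u))/2:
∫ (1+cos(6x))/2 dx = x/2+sin(6x)/12+C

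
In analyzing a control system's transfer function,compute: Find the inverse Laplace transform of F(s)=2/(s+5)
L^(-1){2/(s-a)} = c·e^(at)
Here a = -5, c = 2

Answer: 2e^(-5t)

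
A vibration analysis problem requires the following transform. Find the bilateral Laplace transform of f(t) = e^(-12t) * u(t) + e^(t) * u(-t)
For e^(-12t)*u(t): L = 1/(s+12), Re(s) > -12
For e^(t)*u(-t): L = -1/(s-1), Re(s) < 1
Combined: F(s) = 1/(s+12)-1/(s-1), -12 < Re(s) < 1

Answer: 1/(s+12)-1/(s-1), ROC: -12 < Re(s) < 1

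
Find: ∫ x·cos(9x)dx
By parts: u = x, dv = cos(9x) dx
du = dx, v = sin(9x)/9
= x·sin(9x)/9+cos(9x)/9²+C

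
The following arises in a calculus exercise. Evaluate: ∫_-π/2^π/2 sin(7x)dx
Antiderivative: -cos(7x)/7
Evaluate at bounds: [-cos(7·π/2)/7] - [-cos(7·-π/2)/7]
=(-(0)+(0))/7=0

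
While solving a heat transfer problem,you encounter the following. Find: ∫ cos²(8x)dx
Using identity cos²(u)=(1 + cos(2u))/2:
∫ (1 + cos(16x))/2 dx=x/2 + sin(16x)/32 + C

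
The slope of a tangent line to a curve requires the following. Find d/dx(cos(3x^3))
Chain rule: d/dx[cos(u)]=-sin(u)·u' where u=3x^3
u'=9x^2

Answer: -9x^2·sin(3x^3)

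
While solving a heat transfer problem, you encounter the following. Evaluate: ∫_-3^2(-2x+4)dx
Step 1: Find antiderivative F(x) = -x^2+4x
Step 2: F(2) - F(-3) = 4 - (-21) = 25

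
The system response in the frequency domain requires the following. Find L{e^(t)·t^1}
First shifting: L{e^(at)f(t)}=F(s-a)
L{t^1}=1/s^2
Shift s → s-1: 1/(s-1)^2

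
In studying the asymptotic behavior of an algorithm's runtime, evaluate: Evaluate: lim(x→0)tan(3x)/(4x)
tan(u) ≈ u for small u:
tan(3x)/(4x) ≈ 3x/(4x) = 3/4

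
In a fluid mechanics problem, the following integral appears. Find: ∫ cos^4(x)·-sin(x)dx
Let u = cos(x), du = -sin(x) dx
∫ u^4 du = u^5/5+C

Answer: cos^5(x)/5+C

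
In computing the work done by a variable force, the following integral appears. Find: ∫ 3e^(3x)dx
Since d/dx[e^(3x)] = 3e^(3x), we get 1 e^(3x)+C

Answer: e^(3x)+C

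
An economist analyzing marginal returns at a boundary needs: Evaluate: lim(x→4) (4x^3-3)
Polynomial is continuous, so substitute x=4:
4·4^3 - 3=253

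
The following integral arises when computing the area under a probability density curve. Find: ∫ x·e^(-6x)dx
Integration by parts: u = x, dv = e^(-6x) dx
du = dx, v = e^(-6x)/(-6)
= x·e^(-6x)/(-6) - ∫ e^(-6x)/(-6) dx
= x·e^(-6x)/(-6) - e^(-6x)/36+C

Answer: e^(-6x)(x/(-6)-1/36)+C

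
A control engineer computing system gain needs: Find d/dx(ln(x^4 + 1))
Chain rule: d/dx[ln(u)] = u'/u where u = x^4+1
u' = 4x^3

Answer: (4x^3)/(x^4+1)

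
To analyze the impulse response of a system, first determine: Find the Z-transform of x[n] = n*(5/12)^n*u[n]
Using the property Z{n * a^n * u[n]}=az/(z-a)^2
With a=5/12: X(z)=(5/12)z/(z - 5/12)^2, |z| > 5/12

Answer: (5/12)z/(z - 5/12)^2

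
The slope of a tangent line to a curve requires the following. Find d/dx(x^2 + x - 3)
Power rule: d/dx(ax^n) = n·a·x^(n-1)
Term by term: 2·x + 1

Answer: 2x + 1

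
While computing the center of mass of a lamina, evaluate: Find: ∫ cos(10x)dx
Using substitution u = 10x: ∫ cos(u) du/10 = sin(u)/10 + C

Answer: (1/10)sin(10x) + C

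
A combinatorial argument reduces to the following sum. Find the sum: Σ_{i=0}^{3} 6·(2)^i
Geometric series: S=a(1 - r^n)/(1 - r)
a=6, r=2, n=4
S=6(1 - 16)/-1=90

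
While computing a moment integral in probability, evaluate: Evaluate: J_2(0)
J_n(0)=0 for all n > 0 (Bessel function of first kind)
J_2(0)=0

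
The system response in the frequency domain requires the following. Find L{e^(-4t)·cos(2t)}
First shifting: L{e^(at)f(t)}=F(s-a)
L{cos(2t)}=s/(s²+4)
Shift: (s+4)/((s+4)²+4)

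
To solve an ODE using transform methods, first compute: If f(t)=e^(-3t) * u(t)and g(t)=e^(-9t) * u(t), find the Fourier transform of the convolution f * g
By the convolution theorem: F{f * g}=F(omega) * G(omega)
F(omega)=1/(3+j * omega), G(omega)=1/(9+j * omega)
F{f * g}=1/((3+j * omega)(9+j * omega))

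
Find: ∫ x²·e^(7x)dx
Integration by parts twice:
First: u = x², dv = e^(7x) dx => x²e^(7x)/7 - (2/7)∫ xe^(7x) dx
Second (∫ xe^(7x) dx): xe^(7x)/7 - e^(7x)/49
Combining: e^(7x)(x²/7-2x/49+2/343)+C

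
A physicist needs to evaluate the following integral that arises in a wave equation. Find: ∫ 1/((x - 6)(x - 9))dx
Partial fractions: 1/((x-6)(x-9)) = A/(x-6)+B/(x-9)
A = -1/3, B = 1/3
∫ [-1/3· 1/(x-6)+1/3· 1/(x-9)] dx
= (1/3)[ln|x-9| - ln|x-6|]+C

Answer: (1/3)·ln|(x-9)/(x-6)|+C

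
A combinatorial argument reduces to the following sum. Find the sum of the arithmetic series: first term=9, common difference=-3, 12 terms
Last term: a_n=9 + (12 - 1)·-3=-24
Sum=n(a_1 + a_n)/2=12(9 + (-24))/2=-90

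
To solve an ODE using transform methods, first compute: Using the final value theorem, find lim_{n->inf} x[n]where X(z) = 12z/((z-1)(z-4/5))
Final value theorem: lim x[n]=lim_{z->1} (z-1) * X(z)
(z-1) * X(z)=12z/(z-4/5)
As z->1: 12/(1 - 4/5)=12/(1/5)=60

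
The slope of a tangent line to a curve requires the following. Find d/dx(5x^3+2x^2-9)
Power rule: d/dx(ax^n)=n·a·x^(n-1)
Term by term: 15·x^2+4·x

Answer: 15x^2+4x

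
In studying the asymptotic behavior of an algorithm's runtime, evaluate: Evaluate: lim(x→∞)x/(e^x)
Apply L'Hôpital 1 times (∞/∞ each time):
Eventually get 1!/(e^x) → 0

Answer: 0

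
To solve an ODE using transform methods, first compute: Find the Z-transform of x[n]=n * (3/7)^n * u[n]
Using the property Z{n * a^n * u[n]} = az/(z-a)^2
With a = 3/7: X(z) = (3/7)z/(z - 3/7)^2, |z| > 3/7

Answer: (3/7)z/(z - 3/7)^2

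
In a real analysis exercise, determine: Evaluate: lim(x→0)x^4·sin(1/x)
Squeeze theorem: -|x^4| ≤ x^4·sin(1/x) ≤ |x^4|
Since x^4 → 0 as x → 0, by squeeze theorem the limit is 0

Answer: 0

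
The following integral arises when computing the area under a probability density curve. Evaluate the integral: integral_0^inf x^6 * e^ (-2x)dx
This is a Gamma integral. Substitute u = 2x (du = 2 dx):
integral_0^inf x^6 * e^(-2x) dx = (1/2^7) integral_0^inf u^6 * e^(-u) du
= Gamma(7)/2^7 = 6!/2^7 = 720/128

Answer: 45/8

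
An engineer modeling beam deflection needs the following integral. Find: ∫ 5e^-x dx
Since d/dx[e^-x]=- e^-x, we get -5e^-x + C

Answer: -5e^-x + C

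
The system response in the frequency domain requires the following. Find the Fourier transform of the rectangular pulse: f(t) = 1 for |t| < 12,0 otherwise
F(omega) = integral from -12 to 12 of e^(-j*omega*t) dt
= 2*sin(12*omega)/omega = 24*sinc(12*omega/pi)

Answer: 2*sin(12*omega)/omega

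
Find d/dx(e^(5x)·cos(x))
Product rule: (fg)' = f'g+fg'
f = e^(5x), f' = 5·e^(5x)
g = cos(x), g' = -sin(x)

Answer: 5·e^(5x)·cos(x) - e^(5x)·sin(x)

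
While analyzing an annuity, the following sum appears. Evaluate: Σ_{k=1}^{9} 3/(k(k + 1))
Partial fractions: 3/(k(k+1)) = 3/k - 3/(k+1)
Telescoping sum: 3(1-1/10) = 3·9/10

Answer: 27/10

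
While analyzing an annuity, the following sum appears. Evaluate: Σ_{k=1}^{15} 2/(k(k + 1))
Partial fractions: 2/(k(k + 1)) = 2/k - 2/(k + 1)
Telescoping sum: 2(1 - 1/16) = 2·15/16

Answer: 15/8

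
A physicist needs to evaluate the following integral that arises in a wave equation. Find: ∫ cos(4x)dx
Using substitution u = 4x: ∫ cos(u) du/4 = sin(u)/4+C

Answer: (1/4)sin(4x)+C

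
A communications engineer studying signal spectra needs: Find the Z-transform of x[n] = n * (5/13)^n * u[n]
Using the property Z{n * a^n * u[n]} = az/(z-a)^2
With a = 5/13: X(z) = (5/13)z/(z - 5/13)^2, |z| > 5/13

Answer: (5/13)z/(z - 5/13)^2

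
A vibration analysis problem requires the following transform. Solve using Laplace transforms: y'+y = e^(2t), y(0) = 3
Take L: sY - 3 + Y = 1/(s-2)
Y(s + 1) = 1/(s-2) + 3
Y = 1/((s-2)(s + 1)) + 3/(s + 1)
Partial fractions: 1/((s-2)(s + 1)) = (1/3)/(s-2) - (1/3)/(s + 1)
So Y = (1/3)/(s-2) + (8/3)/(s + 1)
Inverse Laplace transform (L^(-1){1/(s-2)} = e^(2t), L^(-1){1/(s + 1)} = e^(-t)):

Answer: y(t) = (1/3)·e^(2t) + (8/3)·e^(-t)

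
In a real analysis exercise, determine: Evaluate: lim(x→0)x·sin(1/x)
Squeeze theorem: -|x| ≤ x·sin(1/x) ≤ |x|
Since x → 0 as x → 0, by squeeze theorem the limit is 0

Answer: 0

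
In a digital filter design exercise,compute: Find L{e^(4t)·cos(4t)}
First shifting: L{e^(at)f(t)}=F(s-a)
L{cos(4t)}=s/(s² + 16)
Shift: (s-4)/((s-4)² + 16)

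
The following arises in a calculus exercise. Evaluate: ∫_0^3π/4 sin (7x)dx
Antiderivative: -cos(7x)/7
Evaluate at bounds: [-cos(7·3π/4)/7] - [-cos(7·0)/7]
=(-(-√2/2) + (1))/7=1/7 + √2/14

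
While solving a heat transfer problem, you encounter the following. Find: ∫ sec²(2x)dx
Since d/dx[tan(2x)] = 2sec²(2x), integral = tan(2x)/2 + C

Answer: (1/2)tan(2x) + C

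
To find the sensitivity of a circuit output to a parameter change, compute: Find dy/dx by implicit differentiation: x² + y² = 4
Differentiate both sides: 2x + 2y·(dy/dx) = 0
Solve: dy/dx = -2x/(2y) = -x/y

Answer: dy/dx = -x/y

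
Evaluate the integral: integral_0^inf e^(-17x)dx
integral_0^inf e^(-17x) dx = [-1/17 * e^(-17x)]_0^inf
= 0 - (-1/17) = 1/17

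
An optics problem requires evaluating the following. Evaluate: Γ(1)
Γ(n) = (n-1)! for positive integers
Γ(1) = 0! = 1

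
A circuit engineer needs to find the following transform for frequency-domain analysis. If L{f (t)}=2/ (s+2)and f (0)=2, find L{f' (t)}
L{f'(t)}=s·F(s) - f(0)=2s/(s+2)-2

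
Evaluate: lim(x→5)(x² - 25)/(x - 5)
Factor: (x² - 25) = (x-5)(x + 5)
Cancel (x-5): lim(x→5) (x + 5) = 10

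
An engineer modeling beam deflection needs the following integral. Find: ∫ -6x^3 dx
Using power rule: ∫ -6x^3 dx=-6/4 x^4 + C=(-3/2)x^4 + C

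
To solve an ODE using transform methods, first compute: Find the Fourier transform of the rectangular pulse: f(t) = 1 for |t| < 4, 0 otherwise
F(omega) = integral from -4 to 4 of e^(-j * omega * t) dt
= 2 * sin(4 * omega)/omega = 8 * sinc(4 * omega/pi)

Answer: 2 * sin(4 * omega)/omega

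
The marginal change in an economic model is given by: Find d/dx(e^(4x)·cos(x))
Product rule: (fg)' = f'g + fg'
f = e^(4x), f' = 4·e^(4x)
g = cos(x), g' = -sin(x)

Answer: 4·e^(4x)·cos(x) - e^(4x)·sin(x)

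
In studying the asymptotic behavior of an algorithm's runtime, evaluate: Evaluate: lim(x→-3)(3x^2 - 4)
Polynomial is continuous, so substitute x = -3:
3·(-3)^2-4 = 23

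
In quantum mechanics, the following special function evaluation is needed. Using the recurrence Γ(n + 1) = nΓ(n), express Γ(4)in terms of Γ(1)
Γ(4) = 3Γ(3) = 3·2Γ(2) = ... = 3!·Γ(1) = 6·Γ(1)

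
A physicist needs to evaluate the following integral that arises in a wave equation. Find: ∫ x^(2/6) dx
Power rule: ∫ x^(1/3) dx = x^(4/3)/(4/3) + C

Answer: (3/4)·x^(4/3) + C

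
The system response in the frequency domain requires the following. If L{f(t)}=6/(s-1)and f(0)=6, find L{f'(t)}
L{f'(t)}=s·F(s) - f(0)=6s/(s-1)-6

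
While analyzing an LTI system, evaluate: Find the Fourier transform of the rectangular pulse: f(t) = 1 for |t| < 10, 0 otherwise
F(omega)=integral from -10 to 10 of e^(-j * omega * t) dt
=2 * sin(10 * omega)/omega=20 * sinc(10 * omega/pi)

Answer: 2 * sin(10 * omega)/omega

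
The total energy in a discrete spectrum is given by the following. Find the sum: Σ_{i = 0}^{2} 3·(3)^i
Geometric series: S=a(1 - r^n)/(1 - r)
a=3, r=3, n=3
S=3(1-27)/-2=39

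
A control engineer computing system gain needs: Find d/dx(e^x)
Chain rule: d/dx[e^u]=e^u · u' where u=x
u'=1

Answer: 1·e^x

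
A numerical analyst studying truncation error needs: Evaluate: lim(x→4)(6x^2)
Polynomial is continuous, so substitute x=4:
6·4^2=96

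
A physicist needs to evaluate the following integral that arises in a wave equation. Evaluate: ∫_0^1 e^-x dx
Antiderivative: -e^-x
Evaluate: -(e^-1 - 1)

Answer: (e^-1 - 1)/(-1)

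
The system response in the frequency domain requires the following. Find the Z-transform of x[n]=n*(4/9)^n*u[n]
Using the property Z{n * a^n * u[n]} = az/(z-a)^2
With a = 4/9: X(z) = (4/9)z/(z - 4/9)^2, |z| > 4/9

Answer: (4/9)z/(z - 4/9)^2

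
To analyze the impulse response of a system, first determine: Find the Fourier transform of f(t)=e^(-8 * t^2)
The Fourier transform of a Gaussian e^(-a*t^2) is sqrt(pi/a)*e^(-omega^2/(4a)).
With a = 8: F(omega) = sqrt(pi/8)*e^(-omega^2/32)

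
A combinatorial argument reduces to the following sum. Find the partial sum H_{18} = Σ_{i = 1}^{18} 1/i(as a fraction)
H_18=1 + 1/2 + 1/3 + ... + 1/18
=14274301/4084080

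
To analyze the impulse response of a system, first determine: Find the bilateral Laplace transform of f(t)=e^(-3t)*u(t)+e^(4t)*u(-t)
For e^(-3t) * u(t): L=1/(s+3), Re(s) > -3
For e^(4t) * u(-t): L=-1/(s-4), Re(s) < 4
Combined: F(s)=1/(s+3)-1/(s-4), -3 < Re(s) < 4

Answer: 1/(s+3)-1/(s-4), ROC: -3 < Re(s) < 4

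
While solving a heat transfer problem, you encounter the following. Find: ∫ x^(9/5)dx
Power rule: ∫ x^(9/5) dx=x^(14/5)/(14/5)+C

Answer: (5/14)·x^(14/5)+C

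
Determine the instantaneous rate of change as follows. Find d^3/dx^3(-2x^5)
Apply power rule 3 times:
d^1: -10x^4
d^2: -40x^3
d^3: -120x^2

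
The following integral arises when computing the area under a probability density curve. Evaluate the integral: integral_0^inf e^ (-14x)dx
integral_0^inf e^(-14x) dx=[-1/14*e^(-14x)]_0^inf
=0 - (-1/14)=1/14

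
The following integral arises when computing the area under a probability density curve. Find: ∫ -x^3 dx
Using power rule: ∫ -x^3 dx = -1/4 x^4 + C = (-1/4)x^4 + C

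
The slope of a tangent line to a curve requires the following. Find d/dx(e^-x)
Chain rule: d/dx[e^u]=e^u · u' where u=-x
u'=-1

Answer: -1·e^-x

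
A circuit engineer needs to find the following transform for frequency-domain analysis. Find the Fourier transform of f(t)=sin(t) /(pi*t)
sin(W*t)/(pi*t)=(W/pi)*sinc(W*t/pi) is the impulse response of the ideal low-pass filter with cutoff W (here W=1).
Its Fourier transform is a rectangular function:
F(omega)=1 for |omega| < 1, 0 otherwise

Answer: rect(omega/2) [i.e., 1 for |omega| < 1, 0 otherwise]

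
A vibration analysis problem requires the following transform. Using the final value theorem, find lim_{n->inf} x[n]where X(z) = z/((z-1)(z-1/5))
Final value theorem: lim x[n]=lim_{z->1} (z-1)*X(z)
(z-1)*X(z)=z/(z-1/5)
As z->1: 1/(1 - 1/5)=1/(4/5)=5/4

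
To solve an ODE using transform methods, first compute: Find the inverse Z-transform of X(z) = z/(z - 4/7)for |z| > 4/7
Standard pair: z/(z-a) <-> a^n*u[n] for causal signals
With a = 4/7: x[n] = (4/7)^n*u[n]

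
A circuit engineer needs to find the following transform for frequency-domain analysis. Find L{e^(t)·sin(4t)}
First shifting: L{e^(at)f(t)} = F(s-a)
L{sin(4t)} = 4/(s² + 16)
Shift: 4/((s-1)² + 16)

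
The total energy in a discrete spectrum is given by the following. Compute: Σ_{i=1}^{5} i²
Using formula: Σ i^2 = n(n + 1)(2n + 1)/6 = 5·6·11/6 = 55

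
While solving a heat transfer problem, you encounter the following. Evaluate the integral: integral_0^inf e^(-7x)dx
integral_0^inf e^(-7x) dx = [-1/7 * e^(-7x)]_0^inf
= 0 - (-1/7) = 1/7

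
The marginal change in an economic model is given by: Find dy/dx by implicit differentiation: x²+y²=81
Differentiate both sides: 2x+2y·(dy/dx) = 0
Solve: dy/dx = -2x/(2y) = -x/y

Answer: dy/dx = -x/y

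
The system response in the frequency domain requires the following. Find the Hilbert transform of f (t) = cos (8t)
The Hilbert transform shifts each frequency component by -pi/2.
H{cos(wt)}=sin(wt)
With w=8: H{cos(8t)}=sin(8t)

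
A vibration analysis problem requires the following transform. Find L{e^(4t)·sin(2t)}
First shifting: L{e^(at)f(t)} = F(s-a)
L{sin(2t)} = 2/(s² + 4)
Shift: 2/((s-4)² + 4)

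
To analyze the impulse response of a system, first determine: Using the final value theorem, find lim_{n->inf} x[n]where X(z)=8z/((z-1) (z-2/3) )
Final value theorem: lim x[n]=lim_{z->1} (z-1)*X(z)
(z-1)*X(z)=8z/(z-2/3)
As z->1: 8/(1-2/3)=8/(1/3)=24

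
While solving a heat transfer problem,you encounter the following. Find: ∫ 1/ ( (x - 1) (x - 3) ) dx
Partial fractions: 1/((x-1)(x-3)) = A/(x-1)+B/(x-3)
A = -1/2, B = 1/2
∫ [-1/2· 1/(x-1)+1/2· 1/(x-3)] dx
= (1/2)[ln|x-3| - ln|x-1|]+C

Answer: (1/2)·ln|(x-3)/(x-1)|+C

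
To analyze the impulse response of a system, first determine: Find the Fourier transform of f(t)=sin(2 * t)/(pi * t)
sin(W*t)/(pi*t)=(W/pi)*sinc(W*t/pi) is the impulse response of the ideal low-pass filter with cutoff W (here W=2).
Its Fourier transform is a rectangular function:
F(omega)=1 for |omega| < 2, 0 otherwise

Answer: rect(omega/4) [i.e., 1 for |omega| < 2, 0 otherwise]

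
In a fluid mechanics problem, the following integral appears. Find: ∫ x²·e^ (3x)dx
Integration by parts twice:
First: u = x², dv = e^(3x) dx => x²e^(3x)/3 - (2/3)∫ xe^(3x) dx
Second (∫ xe^(3x) dx): xe^(3x)/3 - e^(3x)/9
Combining: e^(3x)(x²/3-2x/9+2/27)+C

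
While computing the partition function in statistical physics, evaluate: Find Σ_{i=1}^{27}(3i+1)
=3·Σ i+1·27=3·378+27=1161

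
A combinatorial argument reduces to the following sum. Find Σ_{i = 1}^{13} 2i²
= 2·n(n + 1)(2n + 1)/6 = 2·13·14·27/6 = 1638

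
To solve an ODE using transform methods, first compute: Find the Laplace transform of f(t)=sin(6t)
L{sin(wt)} = w/(s²+w²)
L{sin(6t)} = 6/(s²+36)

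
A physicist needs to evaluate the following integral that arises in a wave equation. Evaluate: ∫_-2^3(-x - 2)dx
Step 1: Find antiderivative F(x) = (-1/2)x^2 - 2x
Step 2: F(3) - F(-2) = -21/2 - (2) = -25/2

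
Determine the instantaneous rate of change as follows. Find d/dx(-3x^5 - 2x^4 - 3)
Power rule: d/dx(ax^n)=n·a·x^(n-1)
Term by term: -15·x^4 - 8·x^3

Answer: -15x^4 - 8x^3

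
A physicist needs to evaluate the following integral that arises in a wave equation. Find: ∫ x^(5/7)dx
Power rule: ∫ x^(5/7) dx = x^(12/7)/(12/7) + C

Answer: (7/12)·x^(12/7) + C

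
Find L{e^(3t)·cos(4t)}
First shifting: L{e^(at)f(t)} = F(s-a)
L{cos(4t)} = s/(s² + 16)
Shift: (s-3)/((s-3)² + 16)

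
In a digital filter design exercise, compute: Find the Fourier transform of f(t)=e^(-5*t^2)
The Fourier transform of a Gaussian e^(-a * t^2) is sqrt(pi/a) * e^(-omega^2/(4a)).
With a=5: F(omega)=sqrt(pi/5) * e^(-omega^2/20)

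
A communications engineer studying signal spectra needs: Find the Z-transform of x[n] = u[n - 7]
Using the time-shift property: Z{u[n-7]}=z^(-7)*z/(z-1)
=z^(-6)/(z-1)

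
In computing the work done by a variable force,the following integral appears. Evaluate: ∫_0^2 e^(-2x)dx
Antiderivative: (1/(-2))e^(-2x)
Evaluate: (1/(-2))(e^-4 - 1)

Answer: (e^-4 - 1)/(-2)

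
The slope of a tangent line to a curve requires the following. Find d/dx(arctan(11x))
d/dx[arctan(u)] = u'/(1+u²), u = 11x, u' = 11

Answer: 11/(1+121x²)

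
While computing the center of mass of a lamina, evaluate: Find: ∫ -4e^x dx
Since d/dx[e^x] = + e^x, we get -4e^x + C

Answer: -4e^x + C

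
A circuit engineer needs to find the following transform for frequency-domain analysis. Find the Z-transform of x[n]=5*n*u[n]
Z{n*u[n]} = z/(z-1)^2
By linearity: Z{5*n*u[n]} = 5z/(z-1)^2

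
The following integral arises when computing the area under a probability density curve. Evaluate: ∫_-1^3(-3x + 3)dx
Step 1: Find antiderivative F(x) = (-3/2)x^2+3x
Step 2: F(3) - F(-1) = -9/2 - (-9/2) = 0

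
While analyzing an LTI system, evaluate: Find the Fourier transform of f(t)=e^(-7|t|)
Using the standard pair: F{e^(-a|t|)} = 2a/(a^2 + omega^2)
With a = 7: F(omega) = 14/(49 + omega^2)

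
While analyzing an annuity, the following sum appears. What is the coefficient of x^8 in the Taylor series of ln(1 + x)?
ln(1 + x)=Σ (-1)^(n + 1) x^n/n
Coefficient of x^8=(-1)^9/8=-1/8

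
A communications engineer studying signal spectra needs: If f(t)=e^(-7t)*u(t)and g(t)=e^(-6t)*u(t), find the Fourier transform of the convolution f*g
By the convolution theorem: F{f*g} = F(omega)*G(omega)
F(omega) = 1/(7 + j*omega), G(omega) = 1/(6 + j*omega)
F{f*g} = 1/((7 + j*omega)(6 + j*omega))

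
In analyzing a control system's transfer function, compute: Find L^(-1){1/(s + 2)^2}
L^(-1){1/(s-a)^n} = t^(n-1)·e^(at)/(n-1)!
Here a = -2, n = 2: t^1·e^(-2t)/1

Answer: t·e^(-2t)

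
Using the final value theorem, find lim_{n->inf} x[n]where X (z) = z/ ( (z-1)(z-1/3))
Final value theorem: lim x[n] = lim_{z->1} (z-1)*X(z)
(z-1)*X(z) = z/(z-1/3)
As z->1: 1/(1-1/3) = 1/(2/3) = 3/2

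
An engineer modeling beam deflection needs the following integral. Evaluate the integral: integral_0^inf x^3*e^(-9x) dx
This is a Gamma integral. Substitute u = 9x (du = 9 dx):
integral_0^inf x^3 * e^(-9x) dx = (1/9^4) integral_0^inf u^3 * e^(-u) du
= Gamma(4)/9^4 = 3!/9^4 = 6/6561

Answer: 2/2187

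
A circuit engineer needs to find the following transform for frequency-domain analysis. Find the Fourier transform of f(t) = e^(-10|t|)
Using the standard pair: F{e^(-a|t|)}=2a/(a^2+omega^2)
With a=10: F(omega)=20/(100+omega^2)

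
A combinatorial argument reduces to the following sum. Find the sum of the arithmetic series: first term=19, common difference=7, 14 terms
Last term: a_n = 19+(14-1)·7 = 110
Sum = n(a_1+a_n)/2 = 14(19+110)/2 = 903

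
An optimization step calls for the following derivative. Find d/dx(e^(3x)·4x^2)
Product rule: (fg)' = f'g+fg'
f = e^(3x), f' = 3·e^(3x)
g = 4x^2, g' = 8x

Answer: 12·e^(3x)·x^2+8·e^(3x)·x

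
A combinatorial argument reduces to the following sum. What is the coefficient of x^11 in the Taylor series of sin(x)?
sin(x) = Σ (-1)^k x^(2k+1)/(2k+1)!
For x^11: (-1)^5/11! = -1/39916800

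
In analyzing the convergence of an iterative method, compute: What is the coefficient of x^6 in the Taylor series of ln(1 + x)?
ln(1+x) = Σ (-1)^(n+1) x^n/n
Coefficient of x^6 = (-1)^7/6 = -1/6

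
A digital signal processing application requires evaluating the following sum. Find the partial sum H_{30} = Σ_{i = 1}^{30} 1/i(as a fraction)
H_30=1 + 1/2 + 1/3 + ... + 1/30
=9304682830147/2329089562800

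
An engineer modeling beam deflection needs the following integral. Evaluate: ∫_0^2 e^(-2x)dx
Antiderivative: (1/(-2))e^(-2x)
Evaluate: (1/(-2))(e^-4-1)

Answer: (e^-4-1)/(-2)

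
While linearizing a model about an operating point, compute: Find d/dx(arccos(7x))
d/dx[arccos(u)] = -u'/√(1-u²), u = 7x, u' = 7

Answer: -7/√(1-49x²)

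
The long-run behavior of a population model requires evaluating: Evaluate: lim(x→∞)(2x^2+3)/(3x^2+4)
Divide numerator and denominator by x^2:
lim (2 + 3/x^2)/(3 + 4/x^2)=2/3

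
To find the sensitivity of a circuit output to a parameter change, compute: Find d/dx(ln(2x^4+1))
Chain rule: d/dx[ln(u)]=u'/u where u=2x^4 + 1
u'=8x^3

Answer: (8x^3)/(2x^4 + 1)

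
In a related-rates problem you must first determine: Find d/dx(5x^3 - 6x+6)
Power rule: d/dx(ax^n) = n·a·x^(n-1)
Term by term: 15·x^2 - 6

Answer: 15x^2 - 6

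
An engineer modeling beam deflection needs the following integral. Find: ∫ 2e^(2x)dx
Since d/dx[e^(2x)]=2e^(2x), we get 1 e^(2x)+C

Answer: e^(2x)+C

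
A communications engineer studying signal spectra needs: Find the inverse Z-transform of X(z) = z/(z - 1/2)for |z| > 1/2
Standard pair: z/(z-a) <-> a^n*u[n] for causal signals
With a=1/2: x[n]=(1/2)^n*u[n]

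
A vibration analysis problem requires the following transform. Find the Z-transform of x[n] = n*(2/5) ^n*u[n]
Using the property Z{n * a^n * u[n]}=az/(z-a)^2
With a=2/5: X(z)=(2/5)z/(z - 2/5)^2, |z| > 2/5

Answer: (2/5)z/(z - 2/5)^2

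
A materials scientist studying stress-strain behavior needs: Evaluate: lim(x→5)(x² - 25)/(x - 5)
Factor: (x² - 25)=(x-5)(x + 5)
Cancel (x-5): lim(x→5) (x + 5)=10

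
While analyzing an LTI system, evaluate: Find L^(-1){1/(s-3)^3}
L^(-1){1/(s-a)^n} = t^(n-1)·e^(at)/(n-1)!
Here a = 3, n = 3: t^2·e^(3t)/2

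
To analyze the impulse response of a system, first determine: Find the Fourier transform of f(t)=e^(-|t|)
Using the standard pair: F{e^(-a|t|)} = 2a/(a^2+omega^2)
With a = 1: F(omega) = 2/(1+omega^2)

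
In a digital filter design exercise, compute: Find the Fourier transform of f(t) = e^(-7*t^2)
The Fourier transform of a Gaussian e^(-a*t^2) is sqrt(pi/a)*e^(-omega^2/(4a)).
With a = 7: F(omega) = sqrt(pi/7)*e^(-omega^2/28)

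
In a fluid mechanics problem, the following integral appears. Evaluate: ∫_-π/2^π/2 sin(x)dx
Antiderivative: -cos(x)
Evaluate at bounds: [-cos(1·π/2)/1] - [-cos(1·-π/2)/1]
= (-(0) + (0))/1 = 0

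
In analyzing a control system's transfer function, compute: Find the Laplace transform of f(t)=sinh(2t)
L{sinh(at)}=a/(s²-a²)
L{sinh(2t)}=2/(s²-4)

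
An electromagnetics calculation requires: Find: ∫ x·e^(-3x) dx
Integration by parts: u=x, dv=e^(-3x) dx
du=dx, v=e^(-3x)/(-3)
=x·e^(-3x)/(-3) - ∫ e^(-3x)/(-3) dx
=x·e^(-3x)/(-3) - e^(-3x)/9 + C

Answer: e^(-3x)(x/(-3) - 1/9) + C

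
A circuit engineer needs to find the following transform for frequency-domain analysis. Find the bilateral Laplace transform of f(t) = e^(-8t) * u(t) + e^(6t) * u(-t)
For e^(-8t)*u(t): L=1/(s+8), Re(s) > -8
For e^(6t)*u(-t): L=-1/(s-6), Re(s) < 6
Combined: F(s)=1/(s+8)-1/(s-6), -8 < Re(s) < 6

Answer: 1/(s+8)-1/(s-6), ROC: -8 < Re(s) < 6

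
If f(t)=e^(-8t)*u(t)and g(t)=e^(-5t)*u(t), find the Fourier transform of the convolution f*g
By the convolution theorem: F{f*g} = F(omega)*G(omega)
F(omega) = 1/(8 + j*omega), G(omega) = 1/(5 + j*omega)
F{f*g} = 1/((8 + j*omega)(5 + j*omega))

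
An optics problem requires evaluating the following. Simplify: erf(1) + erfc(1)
By definition erfc(x)=1 - erf(x)
erf(1) + erfc(1)=erf(1) + 1 - erf(1)=1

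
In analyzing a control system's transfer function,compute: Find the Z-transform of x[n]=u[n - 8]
Using the time-shift property: Z{u[n-8]}=z^(-8)*z/(z-1)
=z^(-7)/(z-1)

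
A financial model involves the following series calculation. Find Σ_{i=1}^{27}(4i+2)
=4·Σ i + 2·27=4·378 + 54=1566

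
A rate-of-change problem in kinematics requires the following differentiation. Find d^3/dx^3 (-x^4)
Apply power rule 3 times:
d^1: -4x^3
d^2: -12x^2
d^3: -24x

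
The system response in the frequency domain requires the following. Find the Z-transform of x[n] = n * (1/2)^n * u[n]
Using the property Z{n*a^n*u[n]} = az/(z-a)^2
With a = 1/2: X(z) = (1/2)z/(z - 1/2)^2, |z| > 1/2

Answer: (1/2)z/(z - 1/2)^2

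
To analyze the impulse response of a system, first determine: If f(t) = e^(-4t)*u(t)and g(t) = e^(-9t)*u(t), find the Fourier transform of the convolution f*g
By the convolution theorem: F{f * g} = F(omega) * G(omega)
F(omega) = 1/(4+j * omega), G(omega) = 1/(9+j * omega)
F{f * g} = 1/((4+j * omega)(9+j * omega))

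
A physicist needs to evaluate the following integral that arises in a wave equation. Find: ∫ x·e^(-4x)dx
Integration by parts: u=x, dv=e^(-4x) dx
du=dx, v=e^(-4x)/(-4)
=x·e^(-4x)/(-4) - ∫ e^(-4x)/(-4) dx
=x·e^(-4x)/(-4) - e^(-4x)/16 + C

Answer: e^(-4x)(x/(-4) - 1/16) + C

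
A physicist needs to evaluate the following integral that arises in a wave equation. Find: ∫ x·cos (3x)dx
By parts: u=x, dv=cos(3x) dx
du=dx, v=sin(3x)/3
=x·sin(3x)/3+cos(3x)/3²+C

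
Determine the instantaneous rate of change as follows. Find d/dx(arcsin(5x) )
d/dx[arcsin(u)]=u'/√(1-u²), u=5x, u'=5

Answer: 5/√(1-25x²)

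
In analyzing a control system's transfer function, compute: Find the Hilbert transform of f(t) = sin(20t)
The Hilbert transform shifts each frequency component by -pi/2.
H{sin(wt)} = -cos(wt)
With w = 20: H{sin(20t)} = -cos(20t)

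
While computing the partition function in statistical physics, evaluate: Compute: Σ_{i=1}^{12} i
Using formula: Σ i^1=n(n+1)/2=12·13/2=78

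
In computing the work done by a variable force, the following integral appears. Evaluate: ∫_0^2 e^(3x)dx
Antiderivative: (1/3)e^(3x)
Evaluate: (1/3)(e^6 - 1)

Answer: (e^6 - 1)/3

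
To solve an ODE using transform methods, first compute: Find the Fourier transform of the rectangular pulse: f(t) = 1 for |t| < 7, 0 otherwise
F(omega)=integral from -7 to 7 of e^(-j*omega*t) dt
=2*sin(7*omega)/omega=14*sinc(7*omega/pi)

Answer: 2*sin(7*omega)/omega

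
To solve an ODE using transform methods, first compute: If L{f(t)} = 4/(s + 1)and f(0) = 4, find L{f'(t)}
L{f'(t)} = s·F(s) - f(0) = 4s/(s+1)-4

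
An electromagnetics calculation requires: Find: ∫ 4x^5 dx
Using power rule: ∫ 4x^5 dx=4/6 x^6+C=(2/3)x^6+C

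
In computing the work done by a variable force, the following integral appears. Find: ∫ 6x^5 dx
Using power rule: ∫ 6x^5 dx=6/6 x^6+C=x^6+C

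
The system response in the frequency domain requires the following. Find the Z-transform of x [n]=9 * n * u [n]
Z{n * u[n]} = z/(z-1)^2
By linearity: Z{9 * n * u[n]} = 9z/(z-1)^2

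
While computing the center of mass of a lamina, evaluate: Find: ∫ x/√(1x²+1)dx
Let u = x²+1, du = 2x dx
∫ (1/2)·u^(-1/2) du = √u+C

Answer: √(x²+1)+C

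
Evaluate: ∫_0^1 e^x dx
Antiderivative: e^x
Evaluate: (e^1-1)

Answer: e^1-1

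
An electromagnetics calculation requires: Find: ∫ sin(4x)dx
Using substitution u=4x: ∫ sin(u) du/4=-cos(u)/4+C

Answer: (-1/4)cos(4x)+C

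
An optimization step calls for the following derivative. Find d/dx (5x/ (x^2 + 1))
Quotient rule: (f/g)'=(f'g - fg')/g²
f=5x, f'=5
g=x^2 + 1, g'=2x

Answer: (5·(x^2 + 1) - 10x^2)/(x^2 + 1)²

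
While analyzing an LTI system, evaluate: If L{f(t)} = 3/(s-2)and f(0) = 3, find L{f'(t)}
L{f'(t)} = s·F(s) - f(0) = 3s/(s-2)-3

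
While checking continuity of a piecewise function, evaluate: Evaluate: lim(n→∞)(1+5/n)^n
This is the definition of e^5: lim(1 + 5/n)^n = e^5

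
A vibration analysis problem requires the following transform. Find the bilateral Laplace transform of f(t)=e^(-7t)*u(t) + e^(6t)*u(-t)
For e^(-7t) * u(t): L = 1/(s+7), Re(s) > -7
For e^(6t) * u(-t): L = -1/(s-6), Re(s) < 6
Combined: F(s) = 1/(s+7)-1/(s-6), -7 < Re(s) < 6

Answer: 1/(s+7)-1/(s-6), ROC: -7 < Re(s) < 6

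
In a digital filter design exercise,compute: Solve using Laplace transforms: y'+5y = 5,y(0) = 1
Take L of both sides: sY(s)-1+5Y(s) = 5/s
Y(s)(s+5) = 5/s+1
Y(s) = 5/(s(s+5))+1/(s+5)
Partial fractions: 5/(s(s+5)) = 1/s - 1/(s+5)
So Y(s) = 1/s
Inverse transform (L^(-1){1/s} = 1, L^(-1){1/(s+5)} = e^(-5t)):

Answer: y(t) = 1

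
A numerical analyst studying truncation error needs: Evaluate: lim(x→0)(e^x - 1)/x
L'Hôpital (0/0): lim e^x/1=1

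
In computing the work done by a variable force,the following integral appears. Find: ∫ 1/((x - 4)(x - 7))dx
Partial fractions: 1/((x-4)(x-7)) = A/(x-4)+B/(x-7)
A = -1/3, B = 1/3
∫ [-1/3· 1/(x-4)+1/3· 1/(x-7)] dx
= (1/3)[ln|x-7| - ln|x-4|]+C

Answer: (1/3)·ln|(x-7)/(x-4)|+C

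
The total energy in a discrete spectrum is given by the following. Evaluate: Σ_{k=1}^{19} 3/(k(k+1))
Partial fractions: 3/(k(k+1))=3/k - 3/(k+1)
Telescoping sum: 3(1-1/20)=3·19/20

Answer: 57/20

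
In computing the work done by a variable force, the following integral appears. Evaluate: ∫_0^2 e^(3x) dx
Antiderivative: (1/3)e^(3x)
Evaluate: (1/3)(e^6 - 1)

Answer: (e^6 - 1)/3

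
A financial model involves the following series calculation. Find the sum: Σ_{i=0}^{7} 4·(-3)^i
Geometric series: S = a(1 - r^n)/(1 - r)
a = 4, r = -3, n = 8
S = 4(1-6561)/4 = -6560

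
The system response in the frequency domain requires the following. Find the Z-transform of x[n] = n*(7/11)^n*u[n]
Using the property Z{n * a^n * u[n]} = az/(z-a)^2
With a = 7/11: X(z) = (7/11)z/(z - 7/11)^2, |z| > 7/11

Answer: (7/11)z/(z - 7/11)^2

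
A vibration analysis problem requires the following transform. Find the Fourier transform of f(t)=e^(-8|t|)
Using the standard pair: F{e^(-a|t|)}=2a/(a^2 + omega^2)
With a=8: F(omega)=16/(64 + omega^2)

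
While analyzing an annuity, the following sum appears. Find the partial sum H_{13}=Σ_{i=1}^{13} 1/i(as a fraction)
H_13=1 + 1/2 + 1/3 + ... + 1/13
=1145993/360360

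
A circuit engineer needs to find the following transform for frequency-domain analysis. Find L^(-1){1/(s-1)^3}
L^(-1){1/(s-a)^n}=t^(n-1)·e^(at)/(n-1)!
Here a=1, n=3: t^2·e^(t)/2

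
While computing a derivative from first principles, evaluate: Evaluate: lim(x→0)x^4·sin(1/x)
Squeeze theorem: -|x^4| ≤ x^4·sin(1/x) ≤ |x^4|
Since x^4 → 0 as x → 0, by squeeze theorem the limit is 0

Answer: 0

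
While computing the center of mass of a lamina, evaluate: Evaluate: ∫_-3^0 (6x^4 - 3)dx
Step 1: Find antiderivative F(x)=(6/5)x^5 - 3x
Step 2: F(0) - F(-3)=0 - (-1413/5)=1413/5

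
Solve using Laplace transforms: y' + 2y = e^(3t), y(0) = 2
Take L: sY - 2+2Y=1/(s-3)
Y(s+2)=1/(s-3)+2
Y=1/((s-3)(s+2))+2/(s+2)
Partial fractions: 1/((s-3)(s+2))=(1/5)/(s-3) - (1/5)/(s+2)
So Y=(1/5)/(s-3)+(9/5)/(s+2)
Inverse Laplace transform (L^(-1){1/(s-3)}=e^(3t), L^(-1){1/(s+2)}=e^(-2t)):

Answer: y(t)=(1/5)·e^(3t)+(9/5)·e^(-2t)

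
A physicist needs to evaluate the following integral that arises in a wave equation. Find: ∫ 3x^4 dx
Using power rule: ∫ 3x^4 dx = 3/5 x^5 + C = (3/5)x^5 + C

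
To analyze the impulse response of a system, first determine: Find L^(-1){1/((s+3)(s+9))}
Partial fractions: 1/((s+3)(s+9)) = A/(s+3)+B/(s+9)
Cover-up: A = 1/(s+9)|_{s = -3} = 1/6; B = 1/(s+3)|_{s = -9} = -1/6
L^(-1) = (1/6)e^(-3t) - (1/6)e^(-9t)

Answer: (1/6)(e^(-3t) - e^(-9t))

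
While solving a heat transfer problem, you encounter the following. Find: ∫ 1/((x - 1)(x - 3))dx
Partial fractions: 1/((x-1)(x-3)) = A/(x-1) + B/(x-3)
A = -1/2, B = 1/2
∫ [-1/2· 1/(x-1) + 1/2· 1/(x-3)] dx
= (1/2)[ln|x-3| - ln|x-1|] + C

Answer: (1/2)·ln|(x-3)/(x-1)| + C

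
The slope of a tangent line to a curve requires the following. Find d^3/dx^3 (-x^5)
Apply power rule 3 times:
d^1: -5x^4
d^2: -20x^3
d^3: -60x^2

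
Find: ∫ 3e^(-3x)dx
Since d/dx[e^(-3x)]=-3e^(-3x), we get -1 e^(-3x) + C

Answer: -e^(-3x) + C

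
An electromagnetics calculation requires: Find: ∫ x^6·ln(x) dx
By parts: u=ln(x), dv=x^6 dx
du=1/x dx, v=x^7/7
=x^7·ln(x)/7 - ∫ x^6/7 dx
=x^7·ln(x)/7 - x^7/49+C

Answer: x^7(ln(x)/7-1/49)+C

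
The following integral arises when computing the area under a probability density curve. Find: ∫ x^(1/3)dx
Power rule: ∫ x^(1/3) dx=x^(4/3)/(4/3)+C

Answer: (3/4)·x^(4/3)+C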